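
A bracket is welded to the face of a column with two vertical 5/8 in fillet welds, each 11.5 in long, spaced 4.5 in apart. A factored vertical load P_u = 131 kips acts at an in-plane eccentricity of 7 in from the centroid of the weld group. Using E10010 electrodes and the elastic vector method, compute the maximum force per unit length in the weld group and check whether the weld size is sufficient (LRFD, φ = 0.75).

f_max ≈ 18.2 kip/in; adequate

E100XX → F_EXX = 100 ksi.
Total weld length L_w = 23 in. Treat welds as unit-width lines.
Polar moment about centroid: J = 2[d³/12 + d(b/2)²] = 2[11.5³/12 + 11.5×2.25²] = 369.9 in³.
Direct shear f_v = P/L_w = 131 / 23 = 5.696 kip/in (vertical).
Torsion M = P·e = 131 × 7 = 917 kip·in.
Critical point at (x, y) = (2.25, 5.75) from centroid. f_tx = M·y/J = 14.25 kip/in; f_ty = M·x/J = 5.578 kip/in.
Resultant f_max = √[f_tx² + (f_v + f_ty)²] = √[14.25² + (5.696 + 5.578)²] = 18.17 kip/in.
Capacity per unit length: φr_n = 0.75 × 0.6 × 100 × (0.707 × 0.625) = 19.88 kip/in.
18.17 ≤ 19.88 → adequate.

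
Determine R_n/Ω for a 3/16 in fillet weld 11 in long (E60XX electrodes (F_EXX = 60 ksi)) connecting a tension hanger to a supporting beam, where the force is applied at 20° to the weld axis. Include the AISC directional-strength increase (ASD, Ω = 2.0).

t_e = 0.707 × 0.1875 = 0.1326 in; A_we = 0.1326 × 11 = 1.458 in².
Directional factor: 1.0 + 0.5 sin^1.5(20°) = 1.1.
F_nw = 0.6 × 60 × 1.1 = 39.6 ksi.
R_n/Ω = (39.6 × 1.458) / 2.0 = 28.87 kip.

R_n/Ω ≈ 28.9 kip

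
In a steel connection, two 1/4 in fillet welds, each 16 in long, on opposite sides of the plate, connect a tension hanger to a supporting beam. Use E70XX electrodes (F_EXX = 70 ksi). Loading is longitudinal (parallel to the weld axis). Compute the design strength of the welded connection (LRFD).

φR_n ≈ 178 kips

Effective throat t_e = 0.707 × 0.25 = 0.1767 in.
Total length L = 32 in; A_we = 0.1767 × 32 = 5.656 in².
F_nw = 0.6 F_EXX = 0.6 × 70 = 42 ksi.
φR_n = 0.75 × 42 × 5.656 = 178.2 kips.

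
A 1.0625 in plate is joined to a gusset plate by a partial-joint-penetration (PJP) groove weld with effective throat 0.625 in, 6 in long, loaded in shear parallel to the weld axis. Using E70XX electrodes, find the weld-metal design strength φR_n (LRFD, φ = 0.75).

φR_n ≈ 118 kips

E70XX → F_EXX = 70 ksi.
Effective throat (given) t_e = 0.625 in.
A_we = 0.625 × 6 = 3.75 in².
F_nw = 0.6 F_EXX = 42 ksi.
φR_n = 0.75 × 42 × 3.75 = 118.1 kips.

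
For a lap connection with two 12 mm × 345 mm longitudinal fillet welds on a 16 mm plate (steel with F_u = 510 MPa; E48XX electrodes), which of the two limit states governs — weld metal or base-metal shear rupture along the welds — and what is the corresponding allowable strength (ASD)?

R_n/Ω ≈ 843 kN (weld metal governs)

E48XX → F_EXX = 480 MPa.
t_e = 0.707 × 12 = 8.484 mm; L = 690 mm.
Weld metal: R_n/Ω = (1/2.0) × 0.6 × 480 × 8.484 × 690 × 10⁻³ = 843 kN.
Base metal (shear rupture): R_n/Ω = (1/2.0) × 0.6 × 510 × 16 × 690 × 10⁻³ = 1689 kN.
Governing: weld metal.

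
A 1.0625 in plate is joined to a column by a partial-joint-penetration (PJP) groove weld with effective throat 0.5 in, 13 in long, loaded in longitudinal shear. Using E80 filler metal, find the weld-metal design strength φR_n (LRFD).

φR_n ≈ 234 kips

E80XX → F_EXX = 80 ksi.
Effective throat (given) t_e = 0.5 in.
A_we = 0.5 × 13 = 6.5 in².
F_nw = 0.6 F_EXX = 48 ksi.
φR_n = 0.75 × 48 × 6.5 = 234 kips.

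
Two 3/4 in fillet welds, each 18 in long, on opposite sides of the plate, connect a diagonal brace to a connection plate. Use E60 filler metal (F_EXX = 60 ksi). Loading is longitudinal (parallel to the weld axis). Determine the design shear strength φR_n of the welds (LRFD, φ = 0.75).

Effective throat t_e = 0.707 × 0.75 = 0.5302 in.
Total length L = 36 in; A_we = 0.5302 × 36 = 19.09 in².
F_nw = 0.6 F_EXX = 0.6 × 60 = 36 ksi.
φR_n = 0.75 × 36 × 19.09 = 515.4 kip.

φR_n ≈ 515 kip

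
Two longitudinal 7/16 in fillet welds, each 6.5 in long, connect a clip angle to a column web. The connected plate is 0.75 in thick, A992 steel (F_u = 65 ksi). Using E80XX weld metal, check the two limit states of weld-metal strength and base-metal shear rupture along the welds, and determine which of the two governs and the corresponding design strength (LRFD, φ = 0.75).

E80XX → F_EXX = 80 ksi.
t_e = 0.707 × 0.4375 = 0.3093 in; L = 13 in.
Weld metal: φR_n = 0.75 × 0.6 × 80 × 0.3093 × 13 = 144.8 kip.
Base metal (shear rupture): φR_n = 0.75 × 0.6 × 65 × 0.75 × 13 = 285.2 kip.
Governing: weld metal.

φR_n ≈ 145 kip (weld metal governs)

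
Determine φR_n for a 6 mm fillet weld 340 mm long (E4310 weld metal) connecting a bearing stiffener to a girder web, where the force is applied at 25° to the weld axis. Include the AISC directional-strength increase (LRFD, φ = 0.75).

E43XX → F_EXX = 430 MPa.
t_e = 0.707 × 6 = 4.242 mm; A_we = 4.242 × 340 = 1442 mm².
Directional factor: 1.0 + 0.5 sin^1.5(25°) = 1.137.
F_nw = 0.6 × 430 × 1.137 = 293.4 MPa.
φR_n = 0.75 × 293.4 × 1442 × 10⁻³ = 317.4 kN.

φR_n ≈ 317 kN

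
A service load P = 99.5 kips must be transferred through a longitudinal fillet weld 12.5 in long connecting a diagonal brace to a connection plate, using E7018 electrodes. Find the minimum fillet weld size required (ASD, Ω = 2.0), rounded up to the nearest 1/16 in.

E70XX → F_EXX = 70 ksi.
Total weld length L = 12.5 in.
Required throat t_e = P × Ω / (0.6 F_EXX × L) = 99.5 × 2.0 / (0.6 × 70 × 12.5) = 0.379 in.
Required leg w = t_e / 0.707 = 0.5361 in → use 9/16 in.

w = 9/16 in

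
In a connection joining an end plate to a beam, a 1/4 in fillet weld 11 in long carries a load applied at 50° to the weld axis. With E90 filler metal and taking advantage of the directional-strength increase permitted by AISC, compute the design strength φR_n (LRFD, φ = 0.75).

φR_n ≈ 105 kip

E90XX → F_EXX = 90 ksi.
t_e = 0.707 × 0.25 = 0.1767 in; A_we = 0.1767 × 11 = 1.944 in².
Directional factor: 1.0 + 0.5 sin^1.5(50°) = 1.335.
F_nw = 0.6 × 90 × 1.335 = 72.1 ksi.
φR_n = 0.75 × 72.1 × 1.944 = 105.1 kip.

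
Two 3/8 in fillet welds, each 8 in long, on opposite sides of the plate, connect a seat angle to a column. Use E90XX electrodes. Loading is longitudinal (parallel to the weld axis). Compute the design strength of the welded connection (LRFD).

E90XX → F_EXX = 90 ksi.
Effective throat t_e = 0.707 × 0.375 = 0.2651 in.
Total length L = 16 in; A_we = 0.2651 × 16 = 4.242 in².
F_nw = 0.6 F_EXX = 0.6 × 90 = 54 ksi.
φR_n = 0.75 × 54 × 4.242 = 171.8 kips.

φR_n ≈ 172 kips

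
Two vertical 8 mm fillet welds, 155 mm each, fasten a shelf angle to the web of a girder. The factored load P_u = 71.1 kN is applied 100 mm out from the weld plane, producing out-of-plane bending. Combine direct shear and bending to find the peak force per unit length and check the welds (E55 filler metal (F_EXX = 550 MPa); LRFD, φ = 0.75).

L_w = 2 × 155 = 310 mm; section modulus (unit throat) S = 2 × L²/6 = 8008 mm².
Direct shear f_v = P/L_w = 71.1×10³/310 = 229.4 N/mm.
Moment M = P × e = 71.1×10³ × 100 = 7110000 N·mm; bending f_b = M/S = 887.8 N/mm.
f_max = √(f_v² + f_b²) = √(229.4² + 887.8²) = 917 N/mm.
φr_n = 0.75 × 0.6 × 550 × (0.707 × 8) = 1400 N/mm → adequate.

f_max ≈ 917 N/mm; adequate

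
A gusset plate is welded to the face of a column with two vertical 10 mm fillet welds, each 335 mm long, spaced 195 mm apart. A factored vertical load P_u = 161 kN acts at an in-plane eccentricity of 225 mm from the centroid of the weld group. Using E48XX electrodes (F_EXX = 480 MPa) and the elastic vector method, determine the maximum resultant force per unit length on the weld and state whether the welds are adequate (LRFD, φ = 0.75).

f_max ≈ 708 N/mm; adequate

Total weld length L_w = 670 mm. Treat welds as unit-width lines.
Polar moment about centroid: J = 2[d³/12 + d(b/2)²] = 2[335³/12 + 335×97.5²] = 12640000 mm³.
Direct shear f_v = P/L_w = 161×10³ / 670 = 240.3 N/mm (vertical).
Torsion M = P·e = 161×10³ × 225 = 36225000 N·mm.
Critical point at (x, y) = (97.5, 167.5) from centroid. f_tx = M·y/J = 480.2 N/mm; f_ty = M·x/J = 279.5 N/mm.
Resultant f_max = √[f_tx² + (f_v + f_ty)²] = √[480.2² + (240.3 + 279.5)²] = 707.7 N/mm.
Capacity per unit length: φr_n = 0.75 × 0.6 × 480 × (0.707 × 10) = 1527 N/mm.
707.7 ≤ 1527 → adequate.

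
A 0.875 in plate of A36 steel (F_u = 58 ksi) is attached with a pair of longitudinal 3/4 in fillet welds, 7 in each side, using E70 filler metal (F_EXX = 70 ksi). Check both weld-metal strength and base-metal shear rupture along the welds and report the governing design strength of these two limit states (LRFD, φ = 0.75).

φR_n ≈ 234 kips (weld metal governs)

t_e = 0.707 × 0.75 = 0.5302 in; L = 14 in.
Weld metal: φR_n = 0.75 × 0.6 × 70 × 0.5302 × 14 = 233.8 kips.
Base metal (shear rupture): φR_n = 0.75 × 0.6 × 58 × 0.875 × 14 = 319.7 kips.
Governing: weld metal.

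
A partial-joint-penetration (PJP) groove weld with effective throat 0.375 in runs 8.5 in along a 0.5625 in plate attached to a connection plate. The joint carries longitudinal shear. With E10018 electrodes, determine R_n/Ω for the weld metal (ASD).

R_n/Ω ≈ 95.6 kip

E100XX → F_EXX = 100 ksi.
Effective throat (given) t_e = 0.375 in.
A_we = 0.375 × 8.5 = 3.188 in².
F_nw = 0.6 F_EXX = 60 ksi.
R_n/Ω = (60 × 3.188) / 2.0 = 95.62 kip.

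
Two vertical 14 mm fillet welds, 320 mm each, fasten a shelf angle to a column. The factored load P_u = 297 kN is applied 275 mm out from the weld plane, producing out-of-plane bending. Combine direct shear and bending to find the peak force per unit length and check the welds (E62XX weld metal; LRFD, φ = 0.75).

E62XX → F_EXX = 620 MPa.
L_w = 2 × 320 = 640 mm; section modulus (unit throat) S = 2 × L²/6 = 34130 mm².
Direct shear f_v = P/L_w = 297×10³/640 = 464.1 N/mm.
Moment M = P × e = 297×10³ × 275 = 81675000 N·mm; bending f_b = M/S = 2393 N/mm.
f_max = √(f_v² + f_b²) = √(464.1² + 2393²) = 2437 N/mm.
φr_n = 0.75 × 0.6 × 620 × (0.707 × 14) = 2762 N/mm → adequate.

f_max ≈ 2440 N/mm; adequate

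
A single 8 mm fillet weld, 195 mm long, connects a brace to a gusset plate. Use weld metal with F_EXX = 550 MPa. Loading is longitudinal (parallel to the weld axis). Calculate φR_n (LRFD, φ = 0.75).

φR_n ≈ 273 kN

Effective throat t_e = 0.707 × 8 = 5.656 mm.
Total length L = 195 mm; A_we = 5.656 × 195 = 1103 mm².
F_nw = 0.6 F_EXX = 0.6 × 550 = 330 MPa.
φR_n = 0.75 × 330 × 1103 × 10⁻³ = 273 kN.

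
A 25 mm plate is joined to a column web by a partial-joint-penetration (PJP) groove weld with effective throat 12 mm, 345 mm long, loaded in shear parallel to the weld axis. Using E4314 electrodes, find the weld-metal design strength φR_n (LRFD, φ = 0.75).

φR_n ≈ 801 kN

E43XX → F_EXX = 430 MPa.
Effective throat (given) t_e = 12 mm.
A_we = 12 × 345 = 4140 mm².
F_nw = 0.6 F_EXX = 258 MPa.
φR_n = 0.75 × 258 × 4140 × 10⁻³ = 801.1 kN.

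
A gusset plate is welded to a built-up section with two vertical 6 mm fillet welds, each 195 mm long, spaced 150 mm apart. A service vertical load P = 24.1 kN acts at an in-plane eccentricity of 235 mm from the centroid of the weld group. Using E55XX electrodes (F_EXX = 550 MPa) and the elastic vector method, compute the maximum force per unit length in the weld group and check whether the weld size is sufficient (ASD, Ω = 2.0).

f_max ≈ 246 N/mm; adequate

Total weld length L_w = 390 mm. Treat welds as unit-width lines.
Polar moment about centroid: J = 2[d³/12 + d(b/2)²] = 2[195³/12 + 195×75²] = 3430000 mm³.
Direct shear f_v = P/L_w = 24.1×10³ / 390 = 61.79 N/mm (vertical).
Torsion M = P·e = 24.1×10³ × 235 = 5663500 N·mm.
Critical point at (x, y) = (75, 97.5) from centroid. f_tx = M·y/J = 161 N/mm; f_ty = M·x/J = 123.9 N/mm.
Resultant f_max = √[f_tx² + (f_v + f_ty)²] = √[161² + (61.79 + 123.9)²] = 245.7 N/mm.
Capacity per unit length: r_n/Ω = (1/2.0) × 0.6 × 550 × (0.707 × 6) = 699.9 N/mm.
245.7 ≤ 699.9 → adequate.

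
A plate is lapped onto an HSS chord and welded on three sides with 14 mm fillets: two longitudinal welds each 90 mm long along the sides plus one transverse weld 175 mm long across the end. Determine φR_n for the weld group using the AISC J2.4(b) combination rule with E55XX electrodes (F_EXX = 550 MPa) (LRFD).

φR_n ≈ 1020 kN

t_e = 0.707 × 14 = 9.898 mm.
R_nwl = 0.6 × 550 × 9.898 × 180 × 10⁻³ = 587.9 kN (longitudinal, 2 welds).
R_nwt = 0.6 × 550 × 9.898 × 175 × 10⁻³ = 571.6 kN (transverse, base value).
(i) R_nwl + R_nwt = 1160 kN; (ii) 0.85 R_nwl + 1.5 R_nwt = 1357 kN.
R_n = max = 1357 kN [governs: (ii)]; φR_n = 1018 kN.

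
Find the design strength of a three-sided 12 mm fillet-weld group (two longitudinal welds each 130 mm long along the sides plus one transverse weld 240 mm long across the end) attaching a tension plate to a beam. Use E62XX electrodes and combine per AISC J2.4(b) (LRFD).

φR_n ≈ 1380 kN

E62XX → F_EXX = 620 MPa.
t_e = 0.707 × 12 = 8.484 mm.
R_nwl = 0.6 × 620 × 8.484 × 260 × 10⁻³ = 820.6 kN (longitudinal, 2 welds).
R_nwt = 0.6 × 620 × 8.484 × 240 × 10⁻³ = 757.5 kN (transverse, base value).
(i) R_nwl + R_nwt = 1578 kN; (ii) 0.85 R_nwl + 1.5 R_nwt = 1834 kN.
R_n = max = 1834 kN [governs: (ii)]; φR_n = 1375 kN.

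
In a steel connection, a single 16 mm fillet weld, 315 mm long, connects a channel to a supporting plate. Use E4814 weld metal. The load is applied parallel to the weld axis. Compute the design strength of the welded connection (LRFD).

φR_n ≈ 770 kN

E48XX → F_EXX = 480 MPa.
Effective throat t_e = 0.707 × 16 = 11.31 mm.
Total length L = 315 mm; A_we = 11.31 × 315 = 3563 mm².
F_nw = 0.6 F_EXX = 0.6 × 480 = 288 MPa.
φR_n = 0.75 × 288 × 3563 × 10⁻³ = 769.7 kN.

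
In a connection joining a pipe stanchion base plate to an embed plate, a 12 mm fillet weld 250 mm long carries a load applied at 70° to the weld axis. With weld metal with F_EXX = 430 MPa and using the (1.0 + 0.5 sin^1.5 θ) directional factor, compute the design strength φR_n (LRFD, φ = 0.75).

φR_n ≈ 597 kN

t_e = 0.707 × 12 = 8.484 mm; A_we = 8.484 × 250 = 2121 mm².
Directional factor: 1.0 + 0.5 sin^1.5(70°) = 1.455.
F_nw = 0.6 × 430 × 1.455 = 375.5 MPa.
φR_n = 0.75 × 375.5 × 2121 × 10⁻³ = 597.3 kN.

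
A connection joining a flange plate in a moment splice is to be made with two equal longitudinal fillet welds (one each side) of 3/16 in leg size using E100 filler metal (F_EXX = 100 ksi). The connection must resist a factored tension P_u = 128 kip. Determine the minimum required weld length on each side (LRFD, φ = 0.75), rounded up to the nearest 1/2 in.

L = 11 in on each side

Throat t_e = 0.707 × 0.1875 = 0.1326 in.
φr_n = 0.75 × 0.6 × 100 × 0.1326 = 5.965 kip/in.
L_req = P_u / φr_n = 128 / 5.965 = 21.46 in total.
Per side: 21.46 / 2 = 10.73 in.
Round up → use L = 11 in on each side.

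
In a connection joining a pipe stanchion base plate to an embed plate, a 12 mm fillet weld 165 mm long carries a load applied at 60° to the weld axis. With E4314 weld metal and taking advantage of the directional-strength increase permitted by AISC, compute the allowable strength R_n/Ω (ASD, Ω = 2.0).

E43XX → F_EXX = 430 MPa.
t_e = 0.707 × 12 = 8.484 mm; A_we = 8.484 × 165 = 1400 mm².
Directional factor: 1.0 + 0.5 sin^1.5(60°) = 1.403.
F_nw = 0.6 × 430 × 1.403 = 362 MPa.
R_n/Ω = (362 × 1400) / 2.0 × 10⁻³ = 253.3 kN.

R_n/Ω ≈ 253 kN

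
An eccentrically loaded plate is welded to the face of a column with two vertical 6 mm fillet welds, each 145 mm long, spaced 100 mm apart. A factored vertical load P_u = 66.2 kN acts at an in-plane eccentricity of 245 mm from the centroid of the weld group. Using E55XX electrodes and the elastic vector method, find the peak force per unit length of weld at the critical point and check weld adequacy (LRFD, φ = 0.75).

E55XX → F_EXX = 550 MPa.
Total weld length L_w = 290 mm. Treat welds as unit-width lines.
Polar moment about centroid: J = 2[d³/12 + d(b/2)²] = 2[145³/12 + 145×50²] = 1233000 mm³.
Direct shear f_v = P/L_w = 66.2×10³ / 290 = 228.3 N/mm (vertical).
Torsion M = P·e = 66.2×10³ × 245 = 16219000 N·mm.
Critical point at (x, y) = (50, 72.5) from centroid. f_tx = M·y/J = 953.6 N/mm; f_ty = M·x/J = 657.6 N/mm.
Resultant f_max = √[f_tx² + (f_v + f_ty)²] = √[953.6² + (228.3 + 657.6)²] = 1302 N/mm.
Capacity per unit length: φr_n = 0.75 × 0.6 × 550 × (0.707 × 6) = 1050 N/mm.
1302 > 1050 → NOT adequate.

f_max ≈ 1300 N/mm; NOT adequate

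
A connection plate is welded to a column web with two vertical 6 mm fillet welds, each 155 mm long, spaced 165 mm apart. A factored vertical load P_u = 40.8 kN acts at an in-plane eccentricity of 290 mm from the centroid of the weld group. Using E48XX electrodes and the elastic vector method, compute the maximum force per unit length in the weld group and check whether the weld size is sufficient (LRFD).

f_max ≈ 593 N/mm; adequate

E48XX → F_EXX = 480 MPa.
Total weld length L_w = 310 mm. Treat welds as unit-width lines.
Polar moment about centroid: J = 2[d³/12 + d(b/2)²] = 2[155³/12 + 155×82.5²] = 2731000 mm³.
Direct shear f_v = P/L_w = 40.8×10³ / 310 = 131.6 N/mm (vertical).
Torsion M = P·e = 40.8×10³ × 290 = 11832000 N·mm.
Critical point at (x, y) = (82.5, 77.5) from centroid. f_tx = M·y/J = 335.8 N/mm; f_ty = M·x/J = 357.5 N/mm.
Resultant f_max = √[f_tx² + (f_v + f_ty)²] = √[335.8² + (131.6 + 357.5)²] = 593.3 N/mm.
Capacity per unit length: φr_n = 0.75 × 0.6 × 480 × (0.707 × 6) = 916.3 N/mm.
593.3 ≤ 916.3 → adequate.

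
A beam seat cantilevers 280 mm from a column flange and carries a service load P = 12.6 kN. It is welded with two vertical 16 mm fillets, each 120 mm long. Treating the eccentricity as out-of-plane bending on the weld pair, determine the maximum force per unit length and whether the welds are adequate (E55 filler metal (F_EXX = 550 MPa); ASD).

L_w = 2 × 120 = 240 mm; section modulus (unit throat) S = 2 × L²/6 = 4800 mm².
Direct shear f_v = P/L_w = 12.6×10³/240 = 52.5 N/mm.
Moment M = P × e = 12.6×10³ × 280 = 3528000 N·mm; bending f_b = M/S = 735 N/mm.
f_max = √(f_v² + f_b²) = √(52.5² + 735²) = 736.9 N/mm.
r_n/Ω = (1/2.0) × 0.6 × 550 × (0.707 × 16) = 1866 N/mm → adequate.

f_max ≈ 737 N/mm; adequate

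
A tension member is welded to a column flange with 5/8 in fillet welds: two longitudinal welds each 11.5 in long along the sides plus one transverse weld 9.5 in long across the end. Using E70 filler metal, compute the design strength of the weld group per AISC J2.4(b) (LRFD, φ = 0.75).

E70XX → F_EXX = 70 ksi.
t_e = 0.707 × 0.625 = 0.4419 in.
R_nwl = 0.6 × 70 × 0.4419 × 23 = 426.9 kips (longitudinal, 2 welds).
R_nwt = 0.6 × 70 × 0.4419 × 9.5 = 176.3 kips (transverse, base value).
(i) R_nwl + R_nwt = 603.2 kips; (ii) 0.85 R_nwl + 1.5 R_nwt = 627.3 kips.
R_n = max = 627.3 kips [governs: (ii)]; φR_n = 470.5 kips.

φR_n ≈ 470 kips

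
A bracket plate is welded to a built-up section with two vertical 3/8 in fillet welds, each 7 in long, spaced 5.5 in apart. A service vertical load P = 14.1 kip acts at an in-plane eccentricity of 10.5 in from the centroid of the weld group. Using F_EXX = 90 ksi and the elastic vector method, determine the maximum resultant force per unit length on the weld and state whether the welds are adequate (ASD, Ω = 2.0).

f_max ≈ 4.73 kip/in; adequate

Total weld length L_w = 14 in. Treat welds as unit-width lines.
Polar moment about centroid: J = 2[d³/12 + d(b/2)²] = 2[7³/12 + 7×2.75²] = 163 in³.
Direct shear f_v = P/L_w = 14.1 / 14 = 1.007 kip/in (vertical).
Torsion M = P·e = 14.1 × 10.5 = 148.05 kip·in.
Critical point at (x, y) = (2.75, 3.5) from centroid. f_tx = M·y/J = 3.178 kip/in; f_ty = M·x/J = 2.497 kip/in.
Resultant f_max = √[f_tx² + (f_v + f_ty)²] = √[3.178² + (1.007 + 2.497)²] = 4.731 kip/in.
Capacity per unit length: r_n/Ω = (1/2.0) × 0.6 × 90 × (0.707 × 0.375) = 7.158 kip/in.
4.731 ≤ 7.158 → adequate.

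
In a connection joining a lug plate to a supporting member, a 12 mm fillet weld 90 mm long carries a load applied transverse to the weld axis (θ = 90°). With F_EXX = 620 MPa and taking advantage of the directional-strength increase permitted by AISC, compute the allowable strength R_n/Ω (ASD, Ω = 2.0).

R_n/Ω ≈ 213 kN

t_e = 0.707 × 12 = 8.484 mm; A_we = 8.484 × 90 = 763.6 mm².
Directional factor: 1.0 + 0.5 sin^1.5(90°) = 1.5.
F_nw = 0.6 × 620 × 1.5 = 558 MPa.
R_n/Ω = (558 × 763.6) / 2.0 × 10⁻³ = 213 kN.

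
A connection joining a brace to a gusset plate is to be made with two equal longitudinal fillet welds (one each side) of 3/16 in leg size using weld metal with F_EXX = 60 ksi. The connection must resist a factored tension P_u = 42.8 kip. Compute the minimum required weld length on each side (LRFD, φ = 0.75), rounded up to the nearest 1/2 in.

L = 6 in on each side

Throat t_e = 0.707 × 0.1875 = 0.1326 in.
φr_n = 0.75 × 0.6 × 60 × 0.1326 = 3.579 kip/in.
L_req = P_u / φr_n = 42.8 / 3.579 = 11.96 in total.
Per side: 11.96 / 2 = 5.979 in.
Round up → use L = 6 in on each side.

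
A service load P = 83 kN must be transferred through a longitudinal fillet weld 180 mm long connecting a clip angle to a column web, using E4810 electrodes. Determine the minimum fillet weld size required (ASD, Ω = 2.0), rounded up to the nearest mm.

w = 5 mm

E48XX → F_EXX = 480 MPa.
Total weld length L = 180 mm.
Required throat t_e = P × Ω / (0.6 F_EXX × L) = 83 × 2.0 / (0.6 × 480 × 180 × 10⁻³) = 3.202 mm.
Required leg w = t_e / 0.707 = 4.529 mm → use 5 mm.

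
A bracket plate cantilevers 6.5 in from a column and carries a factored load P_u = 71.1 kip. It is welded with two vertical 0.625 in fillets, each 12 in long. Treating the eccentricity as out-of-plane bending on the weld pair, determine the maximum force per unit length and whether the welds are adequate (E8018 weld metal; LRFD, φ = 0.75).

E80XX → F_EXX = 80 ksi.
L_w = 2 × 12 = 24 in; section modulus (unit throat) S = 2 × L²/6 = 48 in².
Direct shear f_v = P/L_w = 71.1/24 = 2.962 kip/in.
Moment M = P × e = 71.1 × 6.5 = 462.15 kip·in; bending f_b = M/S = 9.628 kip/in.
f_max = √(f_v² + f_b²) = √(2.962² + 9.628²) = 10.07 kip/in.
φr_n = 0.75 × 0.6 × 80 × (0.707 × 0.625) = 15.91 kip/in → adequate.

f_max ≈ 10.1 kip/in; adequate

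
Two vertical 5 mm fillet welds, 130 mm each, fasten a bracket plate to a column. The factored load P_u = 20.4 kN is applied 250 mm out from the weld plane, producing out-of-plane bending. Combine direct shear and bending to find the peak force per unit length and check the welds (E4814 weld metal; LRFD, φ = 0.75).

f_max ≈ 909 N/mm; NOT adequate

E48XX → F_EXX = 480 MPa.
L_w = 2 × 130 = 260 mm; section modulus (unit throat) S = 2 × L²/6 = 5633 mm².
Direct shear f_v = P/L_w = 20.4×10³/260 = 78.46 N/mm.
Moment M = P × e = 20.4×10³ × 250 = 5100000 N·mm; bending f_b = M/S = 905.3 N/mm.
f_max = √(f_v² + f_b²) = √(78.46² + 905.3²) = 908.7 N/mm.
φr_n = 0.75 × 0.6 × 480 × (0.707 × 5) = 763.6 N/mm → NOT adequate.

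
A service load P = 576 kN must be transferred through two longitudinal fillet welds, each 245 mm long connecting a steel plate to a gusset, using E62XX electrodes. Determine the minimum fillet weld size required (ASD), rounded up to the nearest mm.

E62XX → F_EXX = 620 MPa.
Total weld length L = 490 mm.
Required throat t_e = P × Ω / (0.6 F_EXX × L) = 576 × 2.0 / (0.6 × 620 × 490 × 10⁻³) = 6.32 mm.
Required leg w = t_e / 0.707 = 8.939 mm → use 9 mm.

w = 9 mm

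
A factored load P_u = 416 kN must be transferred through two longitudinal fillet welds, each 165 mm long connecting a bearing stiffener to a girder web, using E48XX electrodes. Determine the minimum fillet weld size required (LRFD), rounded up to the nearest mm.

E48XX → F_EXX = 480 MPa.
Total weld length L = 330 mm.
Required throat t_e = P_u / (φ × 0.6 F_EXX × L) = 416 / (0.75 × 0.6 × 480 × 330 × 10⁻³) = 5.836 mm.
Required leg w = t_e / 0.707 = 8.255 mm → use 9 mm.

w = 9 mm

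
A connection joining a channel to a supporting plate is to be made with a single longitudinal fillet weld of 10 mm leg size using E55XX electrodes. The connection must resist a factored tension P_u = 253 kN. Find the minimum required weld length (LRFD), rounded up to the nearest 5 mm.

L = 145 mm

E55XX → F_EXX = 550 MPa.
Throat t_e = 0.707 × 10 = 7.07 mm.
φr_n = 0.75 × 0.6 × 550 × 7.07 × 10⁻³ = 1.75 kN/mm.
L_req = P_u / φr_n = 253 / 1.75 = 144.6 mm total.
Round up → use L = 145 mm.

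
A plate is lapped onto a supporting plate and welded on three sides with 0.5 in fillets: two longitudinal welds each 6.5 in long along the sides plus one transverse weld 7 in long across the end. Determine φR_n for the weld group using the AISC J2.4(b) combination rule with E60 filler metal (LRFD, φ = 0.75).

φR_n ≈ 206 kips

E60XX → F_EXX = 60 ksi.
t_e = 0.707 × 0.5 = 0.3535 in.
R_nwl = 0.6 × 60 × 0.3535 × 13 = 165.4 kips (longitudinal, 2 welds).
R_nwt = 0.6 × 60 × 0.3535 × 7 = 89.08 kips (transverse, base value).
(i) R_nwl + R_nwt = 254.5 kips; (ii) 0.85 R_nwl + 1.5 R_nwt = 274.2 kips.
R_n = max = 274.2 kips [governs: (ii)]; φR_n = 205.7 kips.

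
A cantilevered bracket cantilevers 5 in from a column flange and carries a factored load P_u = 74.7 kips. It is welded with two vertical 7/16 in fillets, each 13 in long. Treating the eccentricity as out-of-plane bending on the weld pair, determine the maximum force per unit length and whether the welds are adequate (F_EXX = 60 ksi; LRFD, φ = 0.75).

L_w = 2 × 13 = 26 in; section modulus (unit throat) S = 2 × L²/6 = 56.33 in².
Direct shear f_v = P/L_w = 74.7/26 = 2.873 kip/in.
Moment M = P × e = 74.7 × 5 = 373.5 kip·in; bending f_b = M/S = 6.63 kip/in.
f_max = √(f_v² + f_b²) = √(2.873² + 6.63²) = 7.226 kip/in.
φr_n = 0.75 × 0.6 × 60 × (0.707 × 0.4375) = 8.351 kip/in → adequate.

f_max ≈ 7.23 kip/in; adequate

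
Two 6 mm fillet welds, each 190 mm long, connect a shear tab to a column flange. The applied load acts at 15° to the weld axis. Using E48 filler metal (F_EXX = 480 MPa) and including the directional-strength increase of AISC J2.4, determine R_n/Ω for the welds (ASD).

R_n/Ω ≈ 247 kN

t_e = 0.707 × 6 = 4.242 mm; A_we = 4.242 × 380 = 1612 mm².
Directional factor: 1.0 + 0.5 sin^1.5(15°) = 1.066.
F_nw = 0.6 × 480 × 1.066 = 307 MPa.
R_n/Ω = (307 × 1612) / 2.0 × 10⁻³ = 247.4 kN.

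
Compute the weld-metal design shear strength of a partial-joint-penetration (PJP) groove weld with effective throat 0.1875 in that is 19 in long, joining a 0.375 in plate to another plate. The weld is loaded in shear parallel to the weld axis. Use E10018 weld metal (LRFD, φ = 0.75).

E100XX → F_EXX = 100 ksi.
Effective throat (given) t_e = 0.1875 in.
A_we = 0.1875 × 19 = 3.562 in².
F_nw = 0.6 F_EXX = 60 ksi.
φR_n = 0.75 × 60 × 3.562 = 160.3 kips.

φR_n ≈ 160 kips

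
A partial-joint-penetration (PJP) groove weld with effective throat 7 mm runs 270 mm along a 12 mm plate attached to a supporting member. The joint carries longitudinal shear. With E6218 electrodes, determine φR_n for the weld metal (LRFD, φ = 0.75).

φR_n ≈ 527 kN

E62XX → F_EXX = 620 MPa.
Effective throat (given) t_e = 7 mm.
A_we = 7 × 270 = 1890 mm².
F_nw = 0.6 F_EXX = 372 MPa.
φR_n = 0.75 × 372 × 1890 × 10⁻³ = 527.3 kN.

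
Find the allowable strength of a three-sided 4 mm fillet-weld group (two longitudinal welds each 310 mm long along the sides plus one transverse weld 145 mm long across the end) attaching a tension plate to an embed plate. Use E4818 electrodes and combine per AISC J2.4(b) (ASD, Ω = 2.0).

E48XX → F_EXX = 480 MPa.
t_e = 0.707 × 4 = 2.828 mm.
R_nwl = 0.6 × 480 × 2.828 × 620 × 10⁻³ = 505 kN (longitudinal, 2 welds).
R_nwt = 0.6 × 480 × 2.828 × 145 × 10⁻³ = 118.1 kN (transverse, base value).
(i) R_nwl + R_nwt = 623.1 kN; (ii) 0.85 R_nwl + 1.5 R_nwt = 606.4 kN.
R_n = max = 623.1 kN [governs: (i)]; R_n/Ω = 311.5 kN.

R_n/Ω ≈ 312 kN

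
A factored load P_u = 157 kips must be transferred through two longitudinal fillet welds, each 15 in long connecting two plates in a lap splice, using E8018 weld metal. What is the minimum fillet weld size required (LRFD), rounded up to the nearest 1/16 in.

w = 1/4 in

E80XX → F_EXX = 80 ksi.
Total weld length L = 30 in.
Required throat t_e = P_u / (φ × 0.6 F_EXX × L) = 157 / (0.75 × 0.6 × 80 × 30) = 0.1454 in.
Required leg w = t_e / 0.707 = 0.2056 in → use 1/4 in.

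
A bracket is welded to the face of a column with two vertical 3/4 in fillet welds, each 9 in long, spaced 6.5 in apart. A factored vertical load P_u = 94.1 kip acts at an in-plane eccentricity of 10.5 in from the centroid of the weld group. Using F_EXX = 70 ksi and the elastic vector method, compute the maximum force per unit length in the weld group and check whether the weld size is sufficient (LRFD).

Total weld length L_w = 18 in. Treat welds as unit-width lines.
Polar moment about centroid: J = 2[d³/12 + d(b/2)²] = 2[9³/12 + 9×3.25²] = 311.6 in³.
Direct shear f_v = P/L_w = 94.1 / 18 = 5.228 kip/in (vertical).
Torsion M = P·e = 94.1 × 10.5 = 988.05 kip·in.
Critical point at (x, y) = (3.25, 4.5) from centroid. f_tx = M·y/J = 14.27 kip/in; f_ty = M·x/J = 10.3 kip/in.
Resultant f_max = √[f_tx² + (f_v + f_ty)²] = √[14.27² + (5.228 + 10.3)²] = 21.09 kip/in.
Capacity per unit length: φr_n = 0.75 × 0.6 × 70 × (0.707 × 0.75) = 16.7 kip/in.
21.09 > 16.7 → NOT adequate.

f_max ≈ 21.1 kip/in; NOT adequate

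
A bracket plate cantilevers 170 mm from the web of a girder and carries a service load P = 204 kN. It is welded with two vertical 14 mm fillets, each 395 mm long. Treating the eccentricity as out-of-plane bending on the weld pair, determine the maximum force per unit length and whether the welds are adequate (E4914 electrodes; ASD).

f_max ≈ 715 N/mm; adequate

E49XX → F_EXX = 490 MPa.
L_w = 2 × 395 = 790 mm; section modulus (unit throat) S = 2 × L²/6 = 52010 mm².
Direct shear f_v = P/L_w = 204×10³/790 = 258.2 N/mm.
Moment M = P × e = 204×10³ × 170 = 34680000 N·mm; bending f_b = M/S = 666.8 N/mm.
f_max = √(f_v² + f_b²) = √(258.2² + 666.8²) = 715.1 N/mm.
r_n/Ω = (1/2.0) × 0.6 × 490 × (0.707 × 14) = 1455 N/mm → adequate.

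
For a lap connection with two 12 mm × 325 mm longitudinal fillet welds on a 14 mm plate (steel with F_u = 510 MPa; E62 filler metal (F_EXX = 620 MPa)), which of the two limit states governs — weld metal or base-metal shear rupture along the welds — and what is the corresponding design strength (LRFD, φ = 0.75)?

t_e = 0.707 × 12 = 8.484 mm; L = 650 mm.
Weld metal: φR_n = 0.75 × 0.6 × 620 × 8.484 × 650 × 10⁻³ = 1539 kN.
Base metal (shear rupture): φR_n = 0.75 × 0.6 × 510 × 14 × 650 × 10⁻³ = 2088 kN.
Governing: weld metal.

φR_n ≈ 1540 kN (weld metal governs)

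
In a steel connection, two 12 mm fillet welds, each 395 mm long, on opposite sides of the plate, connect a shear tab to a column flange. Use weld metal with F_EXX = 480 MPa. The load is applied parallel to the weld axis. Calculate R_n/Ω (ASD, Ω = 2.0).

Effective throat t_e = 0.707 × 12 = 8.484 mm.
Total length L = 790 mm; A_we = 8.484 × 790 = 6702 mm².
F_nw = 0.6 F_EXX = 0.6 × 480 = 288 MPa.
R_n = 288 × 6702 × 10⁻³ = 1930 kN; R_n/Ω = 1930/2.0 = 965.1 kN.

R_n/Ω ≈ 965 kN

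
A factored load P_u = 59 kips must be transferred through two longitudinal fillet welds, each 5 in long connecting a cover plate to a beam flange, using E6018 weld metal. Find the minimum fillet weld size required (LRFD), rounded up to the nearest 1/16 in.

w = 5/16 in

E60XX → F_EXX = 60 ksi.
Total weld length L = 10 in.
Required throat t_e = P_u / (φ × 0.6 F_EXX × L) = 59 / (0.75 × 0.6 × 60 × 10) = 0.2185 in.
Required leg w = t_e / 0.707 = 0.3091 in → use 5/16 in.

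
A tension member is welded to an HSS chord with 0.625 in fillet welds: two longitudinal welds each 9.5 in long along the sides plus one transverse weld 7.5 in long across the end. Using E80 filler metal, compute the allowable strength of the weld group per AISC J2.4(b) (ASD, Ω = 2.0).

R_n/Ω ≈ 291 kips

E80XX → F_EXX = 80 ksi.
t_e = 0.707 × 0.625 = 0.4419 in.
R_nwl = 0.6 × 80 × 0.4419 × 19 = 403 kips (longitudinal, 2 welds).
R_nwt = 0.6 × 80 × 0.4419 × 7.5 = 159.1 kips (transverse, base value).
(i) R_nwl + R_nwt = 562.1 kips; (ii) 0.85 R_nwl + 1.5 R_nwt = 581.2 kips.
R_n = max = 581.2 kips [governs: (ii)]; R_n/Ω = 290.6 kips.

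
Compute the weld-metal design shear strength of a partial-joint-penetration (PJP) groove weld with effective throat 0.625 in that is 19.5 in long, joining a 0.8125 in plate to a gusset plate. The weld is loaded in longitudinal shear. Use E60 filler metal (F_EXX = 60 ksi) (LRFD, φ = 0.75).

φR_n ≈ 329 kips

Effective throat (given) t_e = 0.625 in.
A_we = 0.625 × 19.5 = 12.19 in².
F_nw = 0.6 F_EXX = 36 ksi.
φR_n = 0.75 × 36 × 12.19 = 329.1 kips.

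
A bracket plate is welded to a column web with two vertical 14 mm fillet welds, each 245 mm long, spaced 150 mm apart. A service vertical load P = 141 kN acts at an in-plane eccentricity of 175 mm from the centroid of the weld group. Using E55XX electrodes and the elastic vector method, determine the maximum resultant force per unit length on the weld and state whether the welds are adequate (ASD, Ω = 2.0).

f_max ≈ 866 N/mm; adequate

E55XX → F_EXX = 550 MPa.
Total weld length L_w = 490 mm. Treat welds as unit-width lines.
Polar moment about centroid: J = 2[d³/12 + d(b/2)²] = 2[245³/12 + 245×75²] = 5207000 mm³.
Direct shear f_v = P/L_w = 141×10³ / 490 = 287.8 N/mm (vertical).
Torsion M = P·e = 141×10³ × 175 = 24675000 N·mm.
Critical point at (x, y) = (75, 122.5) from centroid. f_tx = M·y/J = 580.5 N/mm; f_ty = M·x/J = 355.4 N/mm.
Resultant f_max = √[f_tx² + (f_v + f_ty)²] = √[580.5² + (287.8 + 355.4)²] = 866.4 N/mm.
Capacity per unit length: r_n/Ω = (1/2.0) × 0.6 × 550 × (0.707 × 14) = 1633 N/mm.
866.4 ≤ 1633 → adequate.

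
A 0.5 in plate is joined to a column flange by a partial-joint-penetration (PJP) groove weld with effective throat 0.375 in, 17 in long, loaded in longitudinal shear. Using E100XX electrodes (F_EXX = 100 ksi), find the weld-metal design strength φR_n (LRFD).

φR_n ≈ 287 kip

Effective throat (given) t_e = 0.375 in.
A_we = 0.375 × 17 = 6.375 in².
F_nw = 0.6 F_EXX = 60 ksi.
φR_n = 0.75 × 60 × 6.375 = 286.9 kip.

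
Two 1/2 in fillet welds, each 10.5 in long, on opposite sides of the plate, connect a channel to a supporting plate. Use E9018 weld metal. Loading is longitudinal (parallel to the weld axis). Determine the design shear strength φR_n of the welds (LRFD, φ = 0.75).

E90XX → F_EXX = 90 ksi.
Effective throat t_e = 0.707 × 0.5 = 0.3535 in.
Total length L = 21 in; A_we = 0.3535 × 21 = 7.423 in².
F_nw = 0.6 F_EXX = 0.6 × 90 = 54 ksi.
φR_n = 0.75 × 54 × 7.423 = 300.7 kips.

φR_n ≈ 301 kips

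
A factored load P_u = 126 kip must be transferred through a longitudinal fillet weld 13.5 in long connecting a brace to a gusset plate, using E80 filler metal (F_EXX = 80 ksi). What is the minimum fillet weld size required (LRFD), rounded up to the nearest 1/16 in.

Total weld length L = 13.5 in.
Required throat t_e = P_u / (φ × 0.6 F_EXX × L) = 126 / (0.75 × 0.6 × 80 × 13.5) = 0.2593 in.
Required leg w = t_e / 0.707 = 0.3667 in → use 3/8 in.

w = 3/8 in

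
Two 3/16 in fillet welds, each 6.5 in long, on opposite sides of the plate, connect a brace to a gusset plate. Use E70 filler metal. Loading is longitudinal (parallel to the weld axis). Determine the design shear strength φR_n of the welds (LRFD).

E70XX → F_EXX = 70 ksi.
Effective throat t_e = 0.707 × 0.1875 = 0.1326 in.
Total length L = 13 in; A_we = 0.1326 × 13 = 1.723 in².
F_nw = 0.6 F_EXX = 0.6 × 70 = 42 ksi.
φR_n = 0.75 × 42 × 1.723 = 54.28 kips.

φR_n ≈ 54.3 kips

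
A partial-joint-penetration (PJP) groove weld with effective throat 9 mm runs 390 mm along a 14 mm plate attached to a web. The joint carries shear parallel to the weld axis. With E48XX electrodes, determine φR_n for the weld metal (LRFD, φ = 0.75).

E48XX → F_EXX = 480 MPa.
Effective throat (given) t_e = 9 mm.
A_we = 9 × 390 = 3510 mm².
F_nw = 0.6 F_EXX = 288 MPa.
φR_n = 0.75 × 288 × 3510 × 10⁻³ = 758.2 kN.

φR_n ≈ 758 kN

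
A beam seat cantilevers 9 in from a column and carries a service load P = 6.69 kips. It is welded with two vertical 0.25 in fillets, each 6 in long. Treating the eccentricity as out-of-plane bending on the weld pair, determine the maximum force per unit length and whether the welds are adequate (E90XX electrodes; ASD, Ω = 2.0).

E90XX → F_EXX = 90 ksi.
L_w = 2 × 6 = 12 in; section modulus (unit throat) S = 2 × L²/6 = 12 in².
Direct shear f_v = P/L_w = 6.69/12 = 0.5575 kip/in.
Moment M = P × e = 6.69 × 9 = 60.21 kip·in; bending f_b = M/S = 5.018 kip/in.
f_max = √(f_v² + f_b²) = √(0.5575² + 5.018²) = 5.048 kip/in.
r_n/Ω = (1/2.0) × 0.6 × 90 × (0.707 × 0.25) = 4.772 kip/in → NOT adequate.

f_max ≈ 5.05 kip/in; NOT adequate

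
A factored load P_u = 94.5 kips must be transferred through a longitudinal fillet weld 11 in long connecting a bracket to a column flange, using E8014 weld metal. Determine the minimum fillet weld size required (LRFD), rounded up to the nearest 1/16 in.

w = 3/8 in

E80XX → F_EXX = 80 ksi.
Total weld length L = 11 in.
Required throat t_e = P_u / (φ × 0.6 F_EXX × L) = 94.5 / (0.75 × 0.6 × 80 × 11) = 0.2386 in.
Required leg w = t_e / 0.707 = 0.3375 in → use 3/8 in.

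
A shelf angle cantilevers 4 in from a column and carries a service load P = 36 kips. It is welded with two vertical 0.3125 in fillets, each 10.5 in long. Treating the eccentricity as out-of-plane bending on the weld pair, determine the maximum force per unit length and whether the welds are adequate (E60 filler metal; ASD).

f_max ≈ 4.28 kip/in; NOT adequate

E60XX → F_EXX = 60 ksi.
L_w = 2 × 10.5 = 21 in; section modulus (unit throat) S = 2 × L²/6 = 36.75 in².
Direct shear f_v = P/L_w = 36/21 = 1.714 kip/in.
Moment M = P × e = 36 × 4 = 144 kip·in; bending f_b = M/S = 3.918 kip/in.
f_max = √(f_v² + f_b²) = √(1.714² + 3.918²) = 4.277 kip/in.
r_n/Ω = (1/2.0) × 0.6 × 60 × (0.707 × 0.3125) = 3.977 kip/in → NOT adequate.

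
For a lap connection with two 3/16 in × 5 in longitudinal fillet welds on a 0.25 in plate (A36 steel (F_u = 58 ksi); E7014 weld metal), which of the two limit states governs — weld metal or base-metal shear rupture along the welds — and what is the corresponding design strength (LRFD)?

E70XX → F_EXX = 70 ksi.
t_e = 0.707 × 0.1875 = 0.1326 in; L = 10 in.
Weld metal: φR_n = 0.75 × 0.6 × 70 × 0.1326 × 10 = 41.76 kip.
Base metal (shear rupture): φR_n = 0.75 × 0.6 × 58 × 0.25 × 10 = 65.25 kip.
Governing: weld metal.

φR_n ≈ 41.8 kip (weld metal governs)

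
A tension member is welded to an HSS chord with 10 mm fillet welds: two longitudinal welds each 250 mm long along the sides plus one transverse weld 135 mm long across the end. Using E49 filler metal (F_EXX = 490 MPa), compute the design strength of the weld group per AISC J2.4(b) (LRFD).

φR_n ≈ 990 kN

t_e = 0.707 × 10 = 7.07 mm.
R_nwl = 0.6 × 490 × 7.07 × 500 × 10⁻³ = 1039 kN (longitudinal, 2 welds).
R_nwt = 0.6 × 490 × 7.07 × 135 × 10⁻³ = 280.6 kN (transverse, base value).
(i) R_nwl + R_nwt = 1320 kN; (ii) 0.85 R_nwl + 1.5 R_nwt = 1304 kN.
R_n = max = 1320 kN [governs: (i)]; φR_n = 989.9 kN.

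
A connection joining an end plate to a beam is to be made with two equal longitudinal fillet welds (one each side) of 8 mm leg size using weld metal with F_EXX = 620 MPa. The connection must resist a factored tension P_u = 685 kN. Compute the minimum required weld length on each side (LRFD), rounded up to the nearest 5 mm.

Throat t_e = 0.707 × 8 = 5.656 mm.
φr_n = 0.75 × 0.6 × 620 × 5.656 × 10⁻³ = 1.578 kN/mm.
L_req = P_u / φr_n = 685 / 1.578 = 434.1 mm total.
Per side: 434.1 / 2 = 217 mm.
Round up → use L = 220 mm on each side.

L = 220 mm on each side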